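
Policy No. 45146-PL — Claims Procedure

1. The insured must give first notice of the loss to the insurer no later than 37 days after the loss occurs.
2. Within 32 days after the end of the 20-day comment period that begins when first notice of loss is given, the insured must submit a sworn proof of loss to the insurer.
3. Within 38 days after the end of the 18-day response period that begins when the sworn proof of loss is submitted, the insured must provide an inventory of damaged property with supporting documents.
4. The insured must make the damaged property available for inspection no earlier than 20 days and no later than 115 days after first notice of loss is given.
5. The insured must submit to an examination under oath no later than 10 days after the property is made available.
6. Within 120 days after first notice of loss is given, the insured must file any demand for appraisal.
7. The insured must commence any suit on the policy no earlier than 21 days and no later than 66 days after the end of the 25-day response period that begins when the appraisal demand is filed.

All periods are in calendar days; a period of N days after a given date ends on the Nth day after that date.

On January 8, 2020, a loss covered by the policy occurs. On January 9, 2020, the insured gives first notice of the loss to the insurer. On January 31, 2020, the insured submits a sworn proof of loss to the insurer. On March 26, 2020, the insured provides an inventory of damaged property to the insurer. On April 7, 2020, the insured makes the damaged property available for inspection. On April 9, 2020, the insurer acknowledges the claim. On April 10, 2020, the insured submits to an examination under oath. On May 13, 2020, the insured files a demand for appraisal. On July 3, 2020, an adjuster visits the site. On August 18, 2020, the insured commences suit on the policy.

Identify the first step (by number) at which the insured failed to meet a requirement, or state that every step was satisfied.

Step 1 — counting 37 days from January 8, 2020 (when the loss occurs) gives a deadline of February 14, 2020; done January 9, 2020 — timely.
Step 2 — counting 32 days from January 29, 2020 (end of the 20-day comment period, which began when first notice of loss is given on January 9, 2020) gives a deadline of March 1, 2020; done January 31, 2020 — timely.
Step 3 — counting 38 days from February 18, 2020 (end of the 18-day response period, which began when the sworn proof of loss is submitted on January 31, 2020) gives a deadline of March 27, 2020; done March 26, 2020 — timely.
Step 4 — 20 and 115 days from January 9, 2020 (when first notice of loss is given) are January 29, 2020 and May 3, 2020 respectively; April 7, 2020 falls inside that range.
Step 5 — counting 10 days from April 7, 2020 (when the property is made available) gives a deadline of April 17, 2020; done April 10, 2020 — timely.
Step 6 — counting 120 days from January 9, 2020 (when first notice of loss is given) gives a deadline of May 8, 2020; May 13, 2020 misses that deadline by 5 days.

Step 6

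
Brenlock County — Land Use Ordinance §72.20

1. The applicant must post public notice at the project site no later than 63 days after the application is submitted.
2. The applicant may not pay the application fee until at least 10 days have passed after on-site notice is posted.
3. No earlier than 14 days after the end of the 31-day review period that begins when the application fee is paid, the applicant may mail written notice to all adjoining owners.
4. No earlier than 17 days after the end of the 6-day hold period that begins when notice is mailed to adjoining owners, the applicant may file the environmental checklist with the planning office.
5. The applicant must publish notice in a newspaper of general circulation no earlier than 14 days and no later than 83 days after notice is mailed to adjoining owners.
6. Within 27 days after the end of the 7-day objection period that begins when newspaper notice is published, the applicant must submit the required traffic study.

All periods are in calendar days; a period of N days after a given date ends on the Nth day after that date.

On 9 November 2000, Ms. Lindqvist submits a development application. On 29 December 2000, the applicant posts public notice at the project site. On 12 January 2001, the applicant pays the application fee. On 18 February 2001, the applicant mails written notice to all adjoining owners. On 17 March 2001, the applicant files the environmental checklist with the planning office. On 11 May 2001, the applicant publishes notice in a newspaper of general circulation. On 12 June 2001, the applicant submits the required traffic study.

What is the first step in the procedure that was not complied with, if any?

Step 3

Step 1: 63 days after 9 November 2000 (when the application is submitted) is 11 January 2001; completed 29 December 2000, before the deadline.
Step 2: the earliest permitted date is 10 days after 29 December 2000 (when on-site notice is posted), i.e. 8 January 2001; done 12 January 2001 — permitted.
Step 3: the earliest permitted date is 14 days after 12 February 2001 (end of the 31-day review period, which began when the application fee is paid on 12 January 2001), i.e. 26 February 2001; done 18 February 2001 — 8 days too early.
No need to go further; step 3 was not satisfied.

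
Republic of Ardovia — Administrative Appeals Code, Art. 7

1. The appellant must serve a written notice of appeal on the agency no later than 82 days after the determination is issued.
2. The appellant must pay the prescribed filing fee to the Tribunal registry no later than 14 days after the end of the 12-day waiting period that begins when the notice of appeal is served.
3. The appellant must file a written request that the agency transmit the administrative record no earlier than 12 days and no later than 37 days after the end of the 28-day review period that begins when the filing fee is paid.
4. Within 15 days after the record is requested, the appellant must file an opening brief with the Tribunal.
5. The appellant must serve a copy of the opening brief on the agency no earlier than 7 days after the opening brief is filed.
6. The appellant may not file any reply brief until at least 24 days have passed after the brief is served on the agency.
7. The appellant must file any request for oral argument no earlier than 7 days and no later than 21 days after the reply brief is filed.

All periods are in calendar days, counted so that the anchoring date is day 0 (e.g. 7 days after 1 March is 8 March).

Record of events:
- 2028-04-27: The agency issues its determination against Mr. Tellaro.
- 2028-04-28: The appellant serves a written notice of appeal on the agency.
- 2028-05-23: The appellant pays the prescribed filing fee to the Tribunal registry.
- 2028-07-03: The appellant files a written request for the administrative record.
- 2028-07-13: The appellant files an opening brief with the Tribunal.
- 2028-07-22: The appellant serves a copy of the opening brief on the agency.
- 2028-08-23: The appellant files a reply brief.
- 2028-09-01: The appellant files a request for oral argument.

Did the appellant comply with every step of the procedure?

Yes

Step 1 — counting 82 days from 2028-04-27 (when the determination is issued) gives a deadline of 2028-07-18; 2028-04-28 is within that limit.
Step 2 — counting 14 days from 2028-05-10 (end of the 12-day waiting period, which began when the notice of appeal is served on 2028-04-28) gives a deadline of 2028-05-24; 2028-05-23 is within that limit.
Step 3 — 12 and 37 days from 2028-06-20 (end of the 28-day review period, which began when the filing fee is paid on 2028-05-23) are 2028-07-02 and 2028-07-27 respectively; 2028-07-03 falls inside that range.
Step 4 — counting 15 days from 2028-07-03 (when the record is requested) gives a deadline of 2028-07-18; done 2028-07-13 — timely.
Step 5 — must wait 7 days from 2028-07-13 (when the opening brief is filed), so not before 2028-07-20; done 2028-07-22 — permitted.
Step 6 — must wait 24 days from 2028-07-22 (when the brief is served on the agency), so not before 2028-08-15; done 2028-08-23, after the minimum wait.
Step 7 — 7 and 21 days from 2028-08-23 (when the reply brief is filed) are 2028-08-30 and 2028-09-13 respectively; 2028-09-01 falls inside that range.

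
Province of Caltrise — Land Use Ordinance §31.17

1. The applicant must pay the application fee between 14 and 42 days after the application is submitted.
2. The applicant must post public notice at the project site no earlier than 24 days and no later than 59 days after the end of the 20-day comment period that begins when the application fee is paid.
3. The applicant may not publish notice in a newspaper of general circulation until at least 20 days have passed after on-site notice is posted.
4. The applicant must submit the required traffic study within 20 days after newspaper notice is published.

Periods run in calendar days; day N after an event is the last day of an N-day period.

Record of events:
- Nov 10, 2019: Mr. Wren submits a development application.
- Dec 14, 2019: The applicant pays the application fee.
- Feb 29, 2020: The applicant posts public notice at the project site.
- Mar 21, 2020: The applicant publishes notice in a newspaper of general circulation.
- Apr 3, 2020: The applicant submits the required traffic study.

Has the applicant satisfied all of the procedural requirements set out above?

Step 1: the window is 14–42 days after Nov 10, 2019 (when the application is submitted), so Nov 24, 2019 through Dec 22, 2019; done Dec 14, 2019, which is between those dates.
Step 2: the window is 24–59 days after Jan 3, 2020 (end of the 20-day comment period, which began when the application fee is paid on Dec 14, 2019), so Jan 27, 2020 through Mar 2, 2020; done Feb 29, 2020, which is between those dates.
Step 3: the earliest permitted date is 20 days after Feb 29, 2020 (when on-site notice is posted), i.e. Mar 20, 2020; done Mar 21, 2020 — permitted.
Step 4: 20 days after Mar 21, 2020 (when newspaper notice is published) is Apr 10, 2020; done Apr 3, 2020 — timely.

Yes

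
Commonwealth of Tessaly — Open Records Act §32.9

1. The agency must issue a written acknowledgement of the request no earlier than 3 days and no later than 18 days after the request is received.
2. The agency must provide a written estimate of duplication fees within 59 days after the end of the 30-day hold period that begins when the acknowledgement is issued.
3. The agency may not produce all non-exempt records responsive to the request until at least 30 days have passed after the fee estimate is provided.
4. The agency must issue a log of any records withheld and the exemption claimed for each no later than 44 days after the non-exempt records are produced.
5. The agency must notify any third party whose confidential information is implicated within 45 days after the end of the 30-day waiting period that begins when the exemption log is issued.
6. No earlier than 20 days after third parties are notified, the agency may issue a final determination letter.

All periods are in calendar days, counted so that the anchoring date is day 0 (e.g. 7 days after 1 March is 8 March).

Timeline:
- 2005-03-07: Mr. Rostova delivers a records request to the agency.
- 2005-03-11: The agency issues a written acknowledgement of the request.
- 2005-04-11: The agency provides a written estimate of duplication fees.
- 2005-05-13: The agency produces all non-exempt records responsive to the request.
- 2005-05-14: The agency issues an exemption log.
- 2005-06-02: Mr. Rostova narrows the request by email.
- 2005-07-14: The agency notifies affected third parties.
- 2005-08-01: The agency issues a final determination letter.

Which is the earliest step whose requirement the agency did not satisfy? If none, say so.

Step 6

(1) the permitted window runs from 2005-03-07 + 3 = 2005-03-10 to 2005-03-07 + 18 = 2005-03-25; done 2005-03-11, which is between those dates.
(2) due by 2005-04-10 + 59 days = 2005-06-08; done 2005-04-11 — timely.
(3) permitted from 2005-04-11 + 30 days = 2005-05-11 onward; done 2005-05-13 — permitted.
(4) due by 2005-05-13 + 44 days = 2005-06-26; 2005-05-14 is within that limit.
(5) due by 2005-06-13 + 45 days = 2005-07-28; completed 2005-07-14, before the deadline.
(6) permitted from 2005-07-14 + 20 days = 2005-08-03 onward; acted on 2005-08-01, 2 days prematurely.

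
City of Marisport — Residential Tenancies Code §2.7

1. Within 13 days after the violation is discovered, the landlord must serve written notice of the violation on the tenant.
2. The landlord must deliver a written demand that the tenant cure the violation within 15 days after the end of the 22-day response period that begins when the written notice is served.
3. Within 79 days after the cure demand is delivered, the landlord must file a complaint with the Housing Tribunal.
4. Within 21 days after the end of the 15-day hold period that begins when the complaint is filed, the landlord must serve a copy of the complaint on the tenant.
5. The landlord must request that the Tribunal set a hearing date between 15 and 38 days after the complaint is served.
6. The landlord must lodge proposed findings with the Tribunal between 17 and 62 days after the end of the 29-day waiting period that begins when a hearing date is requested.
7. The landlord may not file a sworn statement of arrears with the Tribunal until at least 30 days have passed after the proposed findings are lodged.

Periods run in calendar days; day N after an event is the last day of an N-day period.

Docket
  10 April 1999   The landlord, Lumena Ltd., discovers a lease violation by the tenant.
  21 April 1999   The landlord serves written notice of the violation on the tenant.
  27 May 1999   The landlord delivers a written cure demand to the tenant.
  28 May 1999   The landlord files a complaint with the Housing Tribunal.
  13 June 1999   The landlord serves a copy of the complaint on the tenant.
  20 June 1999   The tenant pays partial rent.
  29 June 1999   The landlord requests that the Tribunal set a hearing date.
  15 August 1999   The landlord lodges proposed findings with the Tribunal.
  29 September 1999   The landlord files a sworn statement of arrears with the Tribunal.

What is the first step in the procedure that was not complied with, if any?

None — every step was satisfied

Step 1 — counting 13 days from 10 April 1999 (when the violation is discovered) gives a deadline of 23 April 1999; completed 21 April 1999, before the deadline.
Step 2 — counting 15 days from 13 May 1999 (end of the 22-day response period, which began when the written notice is served on 21 April 1999) gives a deadline of 28 May 1999; done 27 May 1999 — timely.
Step 3 — counting 79 days from 27 May 1999 (when the cure demand is delivered) gives a deadline of 14 August 1999; 28 May 1999 is within that limit.
Step 4 — counting 21 days from 12 June 1999 (end of the 15-day hold period, which began when the complaint is filed on 28 May 1999) gives a deadline of 3 July 1999; done 13 June 1999 — timely.
Step 5 — 15 and 38 days from 13 June 1999 (when the complaint is served) are 28 June 1999 and 21 July 1999 respectively; done 29 June 1999, which is between those dates.
Step 6 — 17 and 62 days from 28 July 1999 (end of the 29-day waiting period, which began when a hearing date is requested on 29 June 1999) are 14 August 1999 and 28 September 1999 respectively; 15 August 1999 falls inside that range.
Step 7 — must wait 30 days from 15 August 1999 (when the proposed findings are lodged), so not before 14 September 1999; done 29 September 1999 — permitted.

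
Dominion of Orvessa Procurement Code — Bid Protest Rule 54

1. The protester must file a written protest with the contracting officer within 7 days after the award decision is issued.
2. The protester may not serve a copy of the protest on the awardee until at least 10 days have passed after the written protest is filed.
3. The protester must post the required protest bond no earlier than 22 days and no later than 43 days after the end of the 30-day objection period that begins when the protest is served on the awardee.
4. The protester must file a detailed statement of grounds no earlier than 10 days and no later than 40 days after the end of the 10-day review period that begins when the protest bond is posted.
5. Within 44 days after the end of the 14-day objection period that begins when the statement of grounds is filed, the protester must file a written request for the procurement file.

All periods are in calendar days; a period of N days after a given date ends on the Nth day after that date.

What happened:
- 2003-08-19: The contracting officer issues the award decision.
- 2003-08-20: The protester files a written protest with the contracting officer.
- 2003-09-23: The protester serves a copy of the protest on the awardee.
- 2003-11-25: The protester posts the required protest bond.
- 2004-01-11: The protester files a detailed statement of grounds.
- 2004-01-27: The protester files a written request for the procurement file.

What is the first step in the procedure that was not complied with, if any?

None — every step was satisfied

Step 1: 7 days after 2003-08-19 (when the award decision is issued) is 2003-08-26; 2003-08-20 is within that limit.
Step 2: the earliest permitted date is 10 days after 2003-08-20 (when the written protest is filed), i.e. 2003-08-30; 2003-09-23 is on or after that date.
Step 3: the window is 22–43 days after 2003-10-23 (end of the 30-day objection period, which began when the protest is served on the awardee on 2003-09-23), so 2003-11-14 through 2003-12-05; done 2003-11-25 — within the window.
Step 4: the window is 10–40 days after 2003-12-05 (end of the 10-day review period, which began when the protest bond is posted on 2003-11-25), so 2003-12-15 through 2004-01-14; done 2004-01-11 — within the window.
Step 5: 44 days after 2004-01-25 (end of the 14-day objection period, which began when the statement of grounds is filed on 2004-01-11) is 2004-03-09; completed 2004-01-27, before the deadline.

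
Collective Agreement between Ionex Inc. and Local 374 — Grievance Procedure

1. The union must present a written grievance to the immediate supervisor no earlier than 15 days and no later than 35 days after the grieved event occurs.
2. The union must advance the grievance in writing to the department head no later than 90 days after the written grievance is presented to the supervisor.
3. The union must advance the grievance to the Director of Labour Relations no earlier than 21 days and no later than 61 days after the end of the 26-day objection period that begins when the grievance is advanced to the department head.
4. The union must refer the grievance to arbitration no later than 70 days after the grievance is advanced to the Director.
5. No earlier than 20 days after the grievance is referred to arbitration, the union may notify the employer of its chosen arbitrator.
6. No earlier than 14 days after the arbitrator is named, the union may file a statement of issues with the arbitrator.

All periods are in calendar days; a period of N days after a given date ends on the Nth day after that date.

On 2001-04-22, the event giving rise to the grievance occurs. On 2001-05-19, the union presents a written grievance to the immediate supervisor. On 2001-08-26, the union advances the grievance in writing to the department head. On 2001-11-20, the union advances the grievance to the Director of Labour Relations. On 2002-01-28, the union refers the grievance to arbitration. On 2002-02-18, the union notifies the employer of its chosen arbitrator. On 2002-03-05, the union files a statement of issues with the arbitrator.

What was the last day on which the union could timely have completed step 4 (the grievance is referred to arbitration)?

2002-01-29

Step 4 runs from 2001-11-20, when the grievance is advanced to the Director. 70 days after 2001-11-20 is 2002-01-29.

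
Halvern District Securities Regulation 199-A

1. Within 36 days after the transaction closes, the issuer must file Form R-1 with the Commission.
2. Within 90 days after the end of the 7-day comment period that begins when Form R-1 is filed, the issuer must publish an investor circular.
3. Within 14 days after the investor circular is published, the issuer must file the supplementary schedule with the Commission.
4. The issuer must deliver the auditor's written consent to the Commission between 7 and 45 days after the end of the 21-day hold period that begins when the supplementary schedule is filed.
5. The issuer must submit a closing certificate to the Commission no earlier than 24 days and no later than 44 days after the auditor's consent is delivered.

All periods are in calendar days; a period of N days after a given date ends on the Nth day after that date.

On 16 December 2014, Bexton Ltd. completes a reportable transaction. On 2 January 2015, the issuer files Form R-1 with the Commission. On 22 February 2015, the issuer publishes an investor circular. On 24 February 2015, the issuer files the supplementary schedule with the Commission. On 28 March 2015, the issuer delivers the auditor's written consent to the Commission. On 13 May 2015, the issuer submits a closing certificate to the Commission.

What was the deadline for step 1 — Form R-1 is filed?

21 January 2015

Step 1 runs from 16 December 2014, when the transaction closes. 36 days after 16 December 2014 is 21 January 2015.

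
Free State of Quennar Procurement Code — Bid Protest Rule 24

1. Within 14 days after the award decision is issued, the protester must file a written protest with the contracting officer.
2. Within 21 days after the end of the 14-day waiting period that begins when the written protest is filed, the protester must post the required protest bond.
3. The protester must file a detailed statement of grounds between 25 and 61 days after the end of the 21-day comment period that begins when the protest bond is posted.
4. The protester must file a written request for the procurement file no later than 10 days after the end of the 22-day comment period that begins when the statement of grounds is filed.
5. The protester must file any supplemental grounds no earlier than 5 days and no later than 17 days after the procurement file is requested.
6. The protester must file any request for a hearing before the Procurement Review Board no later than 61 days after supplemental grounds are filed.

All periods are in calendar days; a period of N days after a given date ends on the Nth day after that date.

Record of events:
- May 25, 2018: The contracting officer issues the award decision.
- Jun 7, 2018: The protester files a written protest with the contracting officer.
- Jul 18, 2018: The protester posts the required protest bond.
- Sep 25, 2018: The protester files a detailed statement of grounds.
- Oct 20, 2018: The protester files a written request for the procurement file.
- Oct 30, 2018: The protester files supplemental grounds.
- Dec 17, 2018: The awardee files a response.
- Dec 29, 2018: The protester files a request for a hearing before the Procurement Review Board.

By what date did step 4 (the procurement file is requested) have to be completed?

The statement of grounds is filed on Sep 25, 2018; the 22-day comment period therefore ends Oct 17, 2018, and step 4 runs from that date. 10 days after Oct 17, 2018 is Oct 27, 2018.

Oct 27, 2018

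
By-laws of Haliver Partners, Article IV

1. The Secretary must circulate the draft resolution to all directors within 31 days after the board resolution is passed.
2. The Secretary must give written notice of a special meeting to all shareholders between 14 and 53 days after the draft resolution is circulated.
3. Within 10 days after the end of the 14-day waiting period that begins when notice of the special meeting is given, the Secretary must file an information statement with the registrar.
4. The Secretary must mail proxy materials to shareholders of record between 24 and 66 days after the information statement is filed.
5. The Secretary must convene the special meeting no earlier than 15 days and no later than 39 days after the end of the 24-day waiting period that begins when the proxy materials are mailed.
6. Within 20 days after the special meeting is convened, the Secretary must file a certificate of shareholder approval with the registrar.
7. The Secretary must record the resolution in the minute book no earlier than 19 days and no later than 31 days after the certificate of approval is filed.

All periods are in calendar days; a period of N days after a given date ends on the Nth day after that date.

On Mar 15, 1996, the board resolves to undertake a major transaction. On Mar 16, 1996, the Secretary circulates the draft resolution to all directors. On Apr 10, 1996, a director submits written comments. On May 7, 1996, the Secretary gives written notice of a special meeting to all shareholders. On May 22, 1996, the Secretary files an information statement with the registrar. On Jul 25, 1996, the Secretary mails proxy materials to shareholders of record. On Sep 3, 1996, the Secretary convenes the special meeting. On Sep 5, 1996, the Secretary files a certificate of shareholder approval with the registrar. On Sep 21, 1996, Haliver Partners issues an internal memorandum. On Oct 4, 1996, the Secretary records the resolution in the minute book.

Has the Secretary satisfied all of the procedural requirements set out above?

Step 1: 31 days after Mar 15, 1996 (when the board resolution is passed) is Apr 15, 1996; done Mar 16, 1996 — timely.
Step 2: the window is 14–53 days after Mar 16, 1996 (when the draft resolution is circulated), so Mar 30, 1996 through May 8, 1996; May 7, 1996 falls inside that range.
Step 3: 10 days after May 21, 1996 (end of the 14-day waiting period, which began when notice of the special meeting is given on May 7, 1996) is May 31, 1996; May 22, 1996 is within that limit.
Step 4: the window is 24–66 days after May 22, 1996 (when the information statement is filed), so Jun 15, 1996 through Jul 27, 1996; Jul 25, 1996 falls inside that range.
Step 5: the window is 15–39 days after Aug 18, 1996 (end of the 24-day waiting period, which began when the proxy materials are mailed on Jul 25, 1996), so Sep 2, 1996 through Sep 26, 1996; done Sep 3, 1996, which is between those dates.
Step 6: 20 days after Sep 3, 1996 (when the special meeting is convened) is Sep 23, 1996; Sep 5, 1996 is within that limit.
Step 7: the window is 19–31 days after Sep 5, 1996 (when the certificate of approval is filed), so Sep 24, 1996 through Oct 6, 1996; done Oct 4, 1996 — within the window.

Yes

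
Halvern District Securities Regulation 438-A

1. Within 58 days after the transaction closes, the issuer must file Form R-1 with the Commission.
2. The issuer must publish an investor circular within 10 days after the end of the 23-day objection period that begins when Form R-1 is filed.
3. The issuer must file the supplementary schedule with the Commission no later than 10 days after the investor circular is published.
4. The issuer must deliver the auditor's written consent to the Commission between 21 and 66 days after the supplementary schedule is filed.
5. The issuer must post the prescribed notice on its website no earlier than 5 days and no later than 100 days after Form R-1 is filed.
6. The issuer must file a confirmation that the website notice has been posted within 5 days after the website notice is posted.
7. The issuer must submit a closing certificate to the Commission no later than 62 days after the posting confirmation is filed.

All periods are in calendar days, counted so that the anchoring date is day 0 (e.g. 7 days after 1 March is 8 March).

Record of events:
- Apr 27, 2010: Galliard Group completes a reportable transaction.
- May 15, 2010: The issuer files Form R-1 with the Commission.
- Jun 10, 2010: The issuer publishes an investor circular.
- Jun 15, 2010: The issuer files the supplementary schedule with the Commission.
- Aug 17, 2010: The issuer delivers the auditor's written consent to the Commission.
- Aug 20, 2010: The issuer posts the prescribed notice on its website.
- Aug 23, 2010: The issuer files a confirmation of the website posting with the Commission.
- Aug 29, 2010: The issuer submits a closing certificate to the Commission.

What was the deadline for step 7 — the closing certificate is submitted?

Oct 24, 2010

Step 7 runs from Aug 23, 2010, when the posting confirmation is filed. 62 days after Aug 23, 2010 is Oct 24, 2010.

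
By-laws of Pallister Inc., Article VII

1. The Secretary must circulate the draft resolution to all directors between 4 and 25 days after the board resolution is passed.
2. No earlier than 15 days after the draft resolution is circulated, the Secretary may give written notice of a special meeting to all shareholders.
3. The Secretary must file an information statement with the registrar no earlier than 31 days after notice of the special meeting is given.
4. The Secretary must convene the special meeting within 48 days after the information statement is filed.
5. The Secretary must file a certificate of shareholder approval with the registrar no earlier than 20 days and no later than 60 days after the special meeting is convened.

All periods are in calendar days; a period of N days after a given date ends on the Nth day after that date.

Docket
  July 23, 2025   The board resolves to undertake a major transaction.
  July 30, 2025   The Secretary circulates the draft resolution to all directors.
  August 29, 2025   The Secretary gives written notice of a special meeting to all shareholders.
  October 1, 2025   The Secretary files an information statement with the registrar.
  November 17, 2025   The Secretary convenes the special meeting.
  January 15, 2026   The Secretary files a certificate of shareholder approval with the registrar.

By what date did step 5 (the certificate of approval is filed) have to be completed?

January 16, 2026

Step 5 runs from November 17, 2025, when the special meeting is convened. The window is 20–60 days after November 17, 2025; it closes on January 16, 2026.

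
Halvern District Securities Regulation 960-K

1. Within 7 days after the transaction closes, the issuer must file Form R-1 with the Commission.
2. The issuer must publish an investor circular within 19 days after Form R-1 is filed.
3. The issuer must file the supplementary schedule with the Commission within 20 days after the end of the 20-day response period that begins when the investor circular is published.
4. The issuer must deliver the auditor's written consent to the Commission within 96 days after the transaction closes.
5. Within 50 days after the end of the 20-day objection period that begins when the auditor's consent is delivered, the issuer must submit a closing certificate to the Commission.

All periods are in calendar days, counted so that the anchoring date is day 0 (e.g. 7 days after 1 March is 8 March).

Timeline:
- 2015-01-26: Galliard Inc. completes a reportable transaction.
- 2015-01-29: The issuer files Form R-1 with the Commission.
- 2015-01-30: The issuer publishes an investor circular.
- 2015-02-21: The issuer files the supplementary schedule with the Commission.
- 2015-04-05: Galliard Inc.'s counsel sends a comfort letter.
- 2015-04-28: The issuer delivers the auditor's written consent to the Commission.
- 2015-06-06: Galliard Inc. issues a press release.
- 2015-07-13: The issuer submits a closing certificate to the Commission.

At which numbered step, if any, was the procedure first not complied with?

(1) due by 2015-01-26 + 7 days = 2015-02-02; 2015-01-29 is within that limit.
(2) due by 2015-01-29 + 19 days = 2015-02-17; completed 2015-01-30, before the deadline.
(3) due by 2015-02-19 + 20 days = 2015-03-11; done 2015-02-21 — timely.
(4) due by 2015-01-26 + 96 days = 2015-05-02; done 2015-04-28 — timely.
(5) due by 2015-05-18 + 50 days = 2015-07-07; 2015-07-13 misses that deadline by 6 days.
The analysis stops there.

Step 5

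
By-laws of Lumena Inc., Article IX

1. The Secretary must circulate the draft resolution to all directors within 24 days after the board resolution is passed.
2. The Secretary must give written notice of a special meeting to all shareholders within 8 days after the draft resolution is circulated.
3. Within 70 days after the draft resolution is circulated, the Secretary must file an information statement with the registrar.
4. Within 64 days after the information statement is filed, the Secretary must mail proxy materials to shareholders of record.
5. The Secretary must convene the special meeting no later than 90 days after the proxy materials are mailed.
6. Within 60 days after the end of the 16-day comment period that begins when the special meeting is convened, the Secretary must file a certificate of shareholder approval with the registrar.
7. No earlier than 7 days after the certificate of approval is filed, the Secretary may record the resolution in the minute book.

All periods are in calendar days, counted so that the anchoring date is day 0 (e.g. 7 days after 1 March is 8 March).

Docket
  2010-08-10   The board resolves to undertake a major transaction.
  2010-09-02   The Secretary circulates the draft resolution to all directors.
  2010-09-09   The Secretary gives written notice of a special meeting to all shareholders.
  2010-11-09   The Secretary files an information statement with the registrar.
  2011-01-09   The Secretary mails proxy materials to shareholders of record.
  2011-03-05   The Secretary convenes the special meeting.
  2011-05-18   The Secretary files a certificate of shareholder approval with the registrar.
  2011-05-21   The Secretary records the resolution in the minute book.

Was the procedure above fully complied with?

(1) due by 2010-08-10 + 24 days = 2010-09-03; 2010-09-02 is within that limit.
(2) due by 2010-09-02 + 8 days = 2010-09-10; done 2010-09-09 — timely.
(3) due by 2010-09-02 + 70 days = 2010-11-11; 2010-11-09 is within that limit.
(4) due by 2010-11-09 + 64 days = 2011-01-12; completed 2011-01-09, before the deadline.
(5) due by 2011-01-09 + 90 days = 2011-04-09; completed 2011-03-05, before the deadline.
(6) due by 2011-03-21 + 60 days = 2011-05-20; 2011-05-18 is within that limit.
(7) permitted from 2011-05-18 + 7 days = 2011-05-25 onward; acted on 2011-05-21, 4 days prematurely.
The procedure was therefore not followed at step 7.

No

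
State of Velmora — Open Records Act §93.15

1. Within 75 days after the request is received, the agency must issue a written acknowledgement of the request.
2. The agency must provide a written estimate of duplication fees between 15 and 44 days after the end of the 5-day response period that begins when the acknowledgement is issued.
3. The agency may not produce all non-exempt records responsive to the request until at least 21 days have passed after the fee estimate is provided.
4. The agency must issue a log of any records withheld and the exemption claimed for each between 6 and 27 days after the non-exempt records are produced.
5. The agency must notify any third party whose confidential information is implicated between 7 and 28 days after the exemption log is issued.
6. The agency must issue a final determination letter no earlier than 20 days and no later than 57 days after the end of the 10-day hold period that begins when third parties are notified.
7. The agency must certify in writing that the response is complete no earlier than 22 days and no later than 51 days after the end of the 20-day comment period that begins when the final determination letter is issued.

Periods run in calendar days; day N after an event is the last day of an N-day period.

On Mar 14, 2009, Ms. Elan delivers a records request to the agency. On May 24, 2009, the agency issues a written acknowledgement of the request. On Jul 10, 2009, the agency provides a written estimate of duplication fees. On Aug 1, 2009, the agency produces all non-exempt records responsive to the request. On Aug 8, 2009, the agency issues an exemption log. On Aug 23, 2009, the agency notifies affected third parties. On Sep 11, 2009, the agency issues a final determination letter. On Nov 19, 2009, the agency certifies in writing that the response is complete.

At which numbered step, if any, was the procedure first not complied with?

Step 6

(1) due by Mar 14, 2009 + 75 days = May 28, 2009; completed May 24, 2009, before the deadline.
(2) the permitted window runs from May 29, 2009 + 15 = Jun 13, 2009 to May 29, 2009 + 44 = Jul 12, 2009; Jul 10, 2009 falls inside that range.
(3) permitted from Jul 10, 2009 + 21 days = Jul 31, 2009 onward; done Aug 1, 2009, after the minimum wait.
(4) the permitted window runs from Aug 1, 2009 + 6 = Aug 7, 2009 to Aug 1, 2009 + 27 = Aug 28, 2009; done Aug 8, 2009, which is between those dates.
(5) the permitted window runs from Aug 8, 2009 + 7 = Aug 15, 2009 to Aug 8, 2009 + 28 = Sep 5, 2009; done Aug 23, 2009, which is between those dates.
(6) the permitted window runs from Sep 2, 2009 + 20 = Sep 22, 2009 to Sep 2, 2009 + 57 = Oct 29, 2009; done Sep 11, 2009 — 11 days before the window opened.
The analysis stops there.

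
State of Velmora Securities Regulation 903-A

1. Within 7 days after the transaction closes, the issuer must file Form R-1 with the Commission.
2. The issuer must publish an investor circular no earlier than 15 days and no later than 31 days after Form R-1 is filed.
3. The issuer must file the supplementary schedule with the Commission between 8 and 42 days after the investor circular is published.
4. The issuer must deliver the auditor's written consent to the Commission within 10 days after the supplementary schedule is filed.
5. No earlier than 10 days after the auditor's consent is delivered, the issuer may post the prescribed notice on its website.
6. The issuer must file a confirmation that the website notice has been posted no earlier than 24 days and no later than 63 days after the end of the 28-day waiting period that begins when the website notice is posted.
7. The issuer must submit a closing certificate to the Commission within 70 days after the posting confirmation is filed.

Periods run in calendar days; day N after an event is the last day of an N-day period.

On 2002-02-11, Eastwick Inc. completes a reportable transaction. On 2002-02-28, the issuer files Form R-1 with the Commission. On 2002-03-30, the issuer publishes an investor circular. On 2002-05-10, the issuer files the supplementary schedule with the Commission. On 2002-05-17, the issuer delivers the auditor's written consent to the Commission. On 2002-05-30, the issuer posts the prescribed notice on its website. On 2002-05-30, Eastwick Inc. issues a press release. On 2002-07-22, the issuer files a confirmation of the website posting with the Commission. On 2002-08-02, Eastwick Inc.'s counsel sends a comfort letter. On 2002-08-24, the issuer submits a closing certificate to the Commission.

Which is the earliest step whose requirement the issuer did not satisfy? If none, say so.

Step 1

Step 1: 7 days after 2002-02-11 (when the transaction closes) is 2002-02-18; 2002-02-28 misses that deadline by 10 days.
No need to go further; step 1 was not satisfied.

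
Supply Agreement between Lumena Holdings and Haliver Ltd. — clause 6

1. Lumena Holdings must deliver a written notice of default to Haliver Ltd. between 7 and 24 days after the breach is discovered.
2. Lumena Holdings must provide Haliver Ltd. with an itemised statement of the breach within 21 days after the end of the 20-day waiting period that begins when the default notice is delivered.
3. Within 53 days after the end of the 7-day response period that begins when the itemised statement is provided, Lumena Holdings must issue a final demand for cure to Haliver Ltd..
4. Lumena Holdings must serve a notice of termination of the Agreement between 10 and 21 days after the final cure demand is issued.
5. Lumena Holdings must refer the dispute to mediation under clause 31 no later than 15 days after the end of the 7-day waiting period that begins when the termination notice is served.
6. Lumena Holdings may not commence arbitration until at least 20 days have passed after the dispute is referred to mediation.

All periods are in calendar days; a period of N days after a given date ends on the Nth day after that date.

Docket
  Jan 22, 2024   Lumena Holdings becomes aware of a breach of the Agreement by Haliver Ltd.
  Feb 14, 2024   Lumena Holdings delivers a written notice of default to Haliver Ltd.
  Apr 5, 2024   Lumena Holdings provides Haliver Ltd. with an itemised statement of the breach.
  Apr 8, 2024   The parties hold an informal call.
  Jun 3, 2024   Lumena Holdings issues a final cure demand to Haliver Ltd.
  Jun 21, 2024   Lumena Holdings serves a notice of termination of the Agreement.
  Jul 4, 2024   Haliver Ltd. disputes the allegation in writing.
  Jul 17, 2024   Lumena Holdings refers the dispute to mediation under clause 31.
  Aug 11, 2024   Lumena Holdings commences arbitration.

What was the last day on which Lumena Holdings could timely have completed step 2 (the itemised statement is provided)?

The default notice is delivered on Feb 14, 2024; the 20-day waiting period therefore ends Mar 5, 2024, and step 2 runs from that date. 21 days after Mar 5, 2024 is Mar 26, 2024.

Mar 26, 2024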